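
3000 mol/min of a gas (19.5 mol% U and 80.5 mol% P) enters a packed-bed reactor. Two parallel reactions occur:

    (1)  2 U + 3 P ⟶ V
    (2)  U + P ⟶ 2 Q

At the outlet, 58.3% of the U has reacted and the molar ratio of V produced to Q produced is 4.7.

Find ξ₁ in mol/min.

Conversion of U: U consumed = 0.583 × 585 = 341.1 mol/min = 2ξ₁ + 1ξ₂.
Selectivity: 1ξ₁ / (2ξ₂) = 4.7 → ξ₁ = 9.4 ξ₂.
Substitute: (2·9.4 + 1) ξ₂ = 341.1 → ξ₂ = 17.22 mol/min, ξ₁ = 161.9 mol/min.
Outlet amounts (n = n₀ + Σ ν·ξ):
  U: 585 − 2(161.9) − 1(17.22) = 243.9
  P: 2415 − 3(161.9) − 1(17.22) = 1912
  V: 0 + 1(161.9) = 161.9
  Q: 0 + 2(17.22) = 34.45

ξ₁ = 162 mol/min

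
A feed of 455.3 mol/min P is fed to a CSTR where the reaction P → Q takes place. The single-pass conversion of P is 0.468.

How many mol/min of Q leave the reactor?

213 mol/min

P reacted = 0.468 × 455.3 = 213.1 mol/min; ν_P = −1, so ξ = 213.1/1 = 213.1 mol/min.
Outlet amounts (n = n₀ + ν ξ):
  P: 455.3 − 1(213.1) = 242.2
  Q: 0 + 1(213.1) = 213.1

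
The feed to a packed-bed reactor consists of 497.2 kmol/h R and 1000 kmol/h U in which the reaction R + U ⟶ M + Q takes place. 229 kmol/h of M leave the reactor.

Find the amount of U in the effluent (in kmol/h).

771 kmol/h

For M: n = n₀ + 1ξ → 229 = 0 + 1ξ, giving ξ = 229 kmol/h.
Outlet amounts (n = n₀ + ν ξ):
  R: 497.2 − 1(229) = 268.2
  U: 1000 − 1(229) = 771
  M: 0 + 1(229) = 229
  Q: 0 + 1(229) = 229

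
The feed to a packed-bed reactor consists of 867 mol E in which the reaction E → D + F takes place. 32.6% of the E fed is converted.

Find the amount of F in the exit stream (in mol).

283 mol

E reacted = 0.326 × 867 = 282.6 mol; ν_E = −1, so ξ = 282.6/1 = 282.6 mol.
Outlet amounts (n = n₀ + ν ξ):
  E: 867 − 1(282.6) = 584.4
  D: 0 + 1(282.6) = 282.6
  F: 0 + 1(282.6) = 282.6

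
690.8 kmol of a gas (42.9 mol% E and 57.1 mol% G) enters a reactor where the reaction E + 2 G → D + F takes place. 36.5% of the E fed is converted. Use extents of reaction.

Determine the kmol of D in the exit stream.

108 kmol

E reacted = 0.365 × 296.4 = 108.2 kmol; ν_E = −1, so ξ = 108.2/1 = 108.2 kmol.
Outlet amounts (n = n₀ + ν ξ):
  E: 296.4 − 1(108.2) = 188.2
  G: 394.4 − 2(108.2) = 178.1
  D: 0 + 1(108.2) = 108.2
  F: 0 + 1(108.2) = 108.2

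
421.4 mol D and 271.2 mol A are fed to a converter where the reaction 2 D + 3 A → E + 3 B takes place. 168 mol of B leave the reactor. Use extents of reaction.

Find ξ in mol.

ξ = 56 mol

For B: n = n₀ + 3ξ → 168 = 0 + 3ξ, giving ξ = 56 mol.
Outlet amounts (n = n₀ + ν ξ):
  D: 421.4 − 2(56) = 309.4
  A: 271.2 − 3(56) = 103.2
  E: 0 + 1(56) = 56
  B: 0 + 3(56) = 168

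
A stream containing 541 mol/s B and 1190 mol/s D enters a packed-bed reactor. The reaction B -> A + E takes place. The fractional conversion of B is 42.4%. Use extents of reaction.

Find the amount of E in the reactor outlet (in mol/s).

229 mol/s

B reacted = 0.424 × 541 = 229.4 mol/s; ν_B = −1, so ξ = 229.4/1 = 229.4 mol/s.
Outlet amounts (n = n₀ + ν ξ):
  B: 541 − 1(229.4) = 311.6
  A: 0 + 1(229.4) = 229.4
  E: 0 + 1(229.4) = 229.4
  D: 1190 (inert)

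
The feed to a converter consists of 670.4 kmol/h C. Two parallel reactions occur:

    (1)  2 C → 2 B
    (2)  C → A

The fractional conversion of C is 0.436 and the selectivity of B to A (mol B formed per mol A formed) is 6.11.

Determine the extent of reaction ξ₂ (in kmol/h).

ξ₂ = 41.1 kmol/h

Conversion of C: C consumed = 0.436 × 670.4 = 292.3 kmol/h = 2ξ₁ + 1ξ₂.
Selectivity: 2ξ₁ / (1ξ₂) = 6.11 → ξ₁ = 3.055 ξ₂.
Substitute: (2·3.055 + 1) ξ₂ = 292.3 → ξ₂ = 41.11 kmol/h, ξ₁ = 125.6 kmol/h.
Outlet amounts (n = n₀ + Σ ν·ξ):
  C: 670.4 − 2(125.6) − 1(41.11) = 378.1
  B: 0 + 2(125.6) = 251.2
  A: 0 + 1(41.11) = 41.11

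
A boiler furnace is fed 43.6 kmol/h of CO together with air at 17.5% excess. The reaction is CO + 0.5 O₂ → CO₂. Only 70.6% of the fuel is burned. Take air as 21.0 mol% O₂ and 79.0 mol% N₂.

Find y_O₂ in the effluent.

0.0681

Stoichiometric O₂ = 0.5 × 43.6 = 21.8 kmol/h; O₂ fed = 21.8 × 1.175 = 25.62 kmol/h.
N₂ fed = 25.62 × 79/21 = 96.36 kmol/h.
Fuel reacted = 0.706 × 43.6 → ξ = 30.78 kmol/h.
Outlet (n = n₀ + ν ξ):
  CO: 43.6 − 1(30.78) = 12.82
  O₂: 25.62 − 0.5(30.78) = 10.22
  N₂: 96.36 (inert)
  CO₂: 0 + 1(30.78) = 30.78
Total out = 150.2 kmol/h; y_O₂ = 10.22 / 150.2 = 0.06808.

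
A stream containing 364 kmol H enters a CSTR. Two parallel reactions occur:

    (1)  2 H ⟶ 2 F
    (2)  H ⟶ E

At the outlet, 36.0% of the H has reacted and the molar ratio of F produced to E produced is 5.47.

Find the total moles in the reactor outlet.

Conversion of H: H consumed = 0.36 × 364 = 131 kmol = 2ξ₁ + 1ξ₂.
Selectivity: 2ξ₁ / (1ξ₂) = 5.47 → ξ₁ = 2.735 ξ₂.
Substitute: (2·2.735 + 1) ξ₂ = 131 → ξ₂ = 20.25 kmol, ξ₁ = 55.39 kmol.
Outlet amounts (n = n₀ + Σ ν·ξ):
  H: 364 − 2(55.39) − 1(20.25) = 233
  F: 0 + 2(55.39) = 110.8
  E: 0 + 1(20.25) = 20.25
Total out = 233 + 110.8 + 20.25 = 364 kmol.

364 kmol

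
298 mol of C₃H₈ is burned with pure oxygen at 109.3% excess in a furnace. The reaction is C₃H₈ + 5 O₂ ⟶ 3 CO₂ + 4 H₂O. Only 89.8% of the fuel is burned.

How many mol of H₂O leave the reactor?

1070 mol

Stoichiometric O₂ = 5 × 298 = 1490 mol; O₂ fed = 1490 × 2.093 = 3119 mol.
Fuel reacted = 0.898 × 298 → ξ = 267.6 mol.
Outlet (n = n₀ + ν ξ):
  C₃H₈: 298 − 1(267.6) = 30.4
  O₂: 3119 − 5(267.6) = 1781
  CO₂: 0 + 3(267.6) = 802.8
  H₂O: 0 + 4(267.6) = 1070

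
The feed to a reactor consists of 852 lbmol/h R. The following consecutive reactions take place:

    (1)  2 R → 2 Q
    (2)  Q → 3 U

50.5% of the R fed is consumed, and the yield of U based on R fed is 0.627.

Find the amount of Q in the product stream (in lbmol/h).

252 lbmol/h

Conversion of R: R consumed = 2ξ₁ = 0.505 × 852 → ξ₁ = 215.1 lbmol/h.
Yield of U: 3ξ₂ / 852 = 0.627 → ξ₂ = 178.1 lbmol/h.
Outlet amounts (n = n₀ + Σ ν·ξ):
  R: 852 − 2(215.1) = 421.7
  Q: 0 + 2(215.1) − 1(178.1) = 252.2
  U: 0 + 3(178.1) = 534.2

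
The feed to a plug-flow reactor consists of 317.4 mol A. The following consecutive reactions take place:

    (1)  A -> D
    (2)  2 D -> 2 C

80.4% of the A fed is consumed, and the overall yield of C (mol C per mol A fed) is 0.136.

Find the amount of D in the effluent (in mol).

Conversion of A: A consumed = 1ξ₁ = 0.804 × 317.4 → ξ₁ = 255.2 mol.
Yield of C: 2ξ₂ / 317.4 = 0.136 → ξ₂ = 21.58 mol.
Outlet amounts (n = n₀ + Σ ν·ξ):
  A: 317.4 − 1(255.2) = 62.21
  D: 0 + 1(255.2) − 2(21.58) = 212
  C: 0 + 2(21.58) = 43.17

212 mol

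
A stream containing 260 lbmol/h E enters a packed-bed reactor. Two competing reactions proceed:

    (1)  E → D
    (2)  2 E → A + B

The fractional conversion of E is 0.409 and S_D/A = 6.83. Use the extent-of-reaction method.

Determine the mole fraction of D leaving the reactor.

Conversion of E: E consumed = 0.409 × 260 = 106.3 lbmol/h = 1ξ₁ + 2ξ₂.
Selectivity: 1ξ₁ / (1ξ₂) = 6.83 → ξ₁ = 6.83 ξ₂.
Substitute: (1·6.83 + 2) ξ₂ = 106.3 → ξ₂ = 12.04 lbmol/h, ξ₁ = 82.25 lbmol/h.
Outlet amounts (n = n₀ + Σ ν·ξ):
  E: 260 − 1(82.25) − 2(12.04) = 153.7
  D: 0 + 1(82.25) = 82.25
  A: 0 + 1(12.04) = 12.04
  B: 0 + 1(12.04) = 12.04
Total out = 260 lbmol/h; y_D = 82.25 / 260 = 0.3164.

0.316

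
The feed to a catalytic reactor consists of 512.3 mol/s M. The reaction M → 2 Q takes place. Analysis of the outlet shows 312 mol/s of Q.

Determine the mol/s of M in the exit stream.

356 mol/s

For Q: n = n₀ + 2ξ → 312 = 0 + 2ξ, giving ξ = 156 mol/s.
Outlet amounts (n = n₀ + ν ξ):
  M: 512.3 − 1(156) = 356.3
  Q: 0 + 2(156) = 312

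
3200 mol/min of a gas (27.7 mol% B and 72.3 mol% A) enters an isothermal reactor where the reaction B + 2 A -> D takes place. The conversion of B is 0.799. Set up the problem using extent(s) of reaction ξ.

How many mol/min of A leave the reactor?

B reacted = 0.799 × 886.4 = 708.2 mol/min; ν_B = −1, so ξ = 708.2/1 = 708.2 mol/min.
Outlet amounts (n = n₀ + ν ξ):
  B: 886.4 − 1(708.2) = 178.2
  A: 2314 − 2(708.2) = 897.1
  D: 0 + 1(708.2) = 708.2

897 mol/min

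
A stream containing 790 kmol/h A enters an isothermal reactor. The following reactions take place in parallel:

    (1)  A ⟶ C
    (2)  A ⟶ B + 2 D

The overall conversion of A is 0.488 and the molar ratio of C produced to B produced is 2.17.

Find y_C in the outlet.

Conversion of A: A consumed = 0.488 × 790 = 385.5 kmol/h = 1ξ₁ + 1ξ₂.
Selectivity: 1ξ₁ / (1ξ₂) = 2.17 → ξ₁ = 2.17 ξ₂.
Substitute: (1·2.17 + 1) ξ₂ = 385.5 → ξ₂ = 121.6 kmol/h, ξ₁ = 263.9 kmol/h.
Outlet amounts (n = n₀ + Σ ν·ξ):
  A: 790 − 1(263.9) − 1(121.6) = 404.5
  C: 0 + 1(263.9) = 263.9
  B: 0 + 1(121.6) = 121.6
  D: 0 + 2(121.6) = 243.2
Total out = 1033 kmol/h; y_C = 263.9 / 1033 = 0.2554.

0.255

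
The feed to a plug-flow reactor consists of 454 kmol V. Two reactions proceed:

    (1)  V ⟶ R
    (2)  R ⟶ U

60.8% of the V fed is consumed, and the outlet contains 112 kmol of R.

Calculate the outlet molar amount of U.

164 kmol

Conversion of V: V consumed = 1ξ₁ = 0.608 × 454 → ξ₁ = 276 kmol.
R balance: n_R = 0 + 1ξ₁ − 1ξ₂ = 112 → ξ₂ = (1·276 − 112)/1 = 164 kmol.
Outlet amounts (n = n₀ + Σ ν·ξ):
  V: 454 − 1(276) = 178
  R: 0 + 1(276) − 1(164) = 112
  U: 0 + 1(164) = 164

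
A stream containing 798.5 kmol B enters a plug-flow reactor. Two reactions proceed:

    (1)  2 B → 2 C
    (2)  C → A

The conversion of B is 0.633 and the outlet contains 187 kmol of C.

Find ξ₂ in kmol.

ξ₂ = 318 kmol

Conversion of B: B consumed = 2ξ₁ = 0.633 × 798.5 → ξ₁ = 252.7 kmol.
C balance: n_C = 0 + 2ξ₁ − 1ξ₂ = 187 → ξ₂ = (2·252.7 − 187)/1 = 318.5 kmol.
Outlet amounts (n = n₀ + Σ ν·ξ):
  B: 798.5 − 2(252.7) = 293
  C: 0 + 2(252.7) − 1(318.5) = 187
  A: 0 + 1(318.5) = 318.5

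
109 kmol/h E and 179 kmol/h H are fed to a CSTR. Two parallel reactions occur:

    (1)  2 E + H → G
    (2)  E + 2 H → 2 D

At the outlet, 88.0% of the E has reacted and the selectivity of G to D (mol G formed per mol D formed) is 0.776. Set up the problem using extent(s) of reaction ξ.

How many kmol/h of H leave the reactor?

Conversion of E: E consumed = 0.88 × 109 = 95.92 kmol/h = 2ξ₁ + 1ξ₂.
Selectivity: 1ξ₁ / (2ξ₂) = 0.776 → ξ₁ = 1.552 ξ₂.
Substitute: (2·1.552 + 1) ξ₂ = 95.92 → ξ₂ = 23.37 kmol/h, ξ₁ = 36.27 kmol/h.
Outlet amounts (n = n₀ + Σ ν·ξ):
  E: 109 − 2(36.27) − 1(23.37) = 13.08
  H: 179 − 1(36.27) − 2(23.37) = 95.98
  G: 0 + 1(36.27) = 36.27
  D: 0 + 2(23.37) = 46.74

96 kmol/h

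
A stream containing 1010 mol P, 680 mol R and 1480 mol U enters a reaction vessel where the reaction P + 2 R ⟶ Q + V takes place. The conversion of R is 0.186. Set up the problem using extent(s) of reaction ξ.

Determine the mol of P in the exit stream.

947 mol

R reacted = 0.186 × 680 = 126.5 mol; ν_R = −2, so ξ = 126.5/2 = 63.24 mol.
Outlet amounts (n = n₀ + ν ξ):
  P: 1010 − 1(63.24) = 946.8
  R: 680 − 2(63.24) = 553.5
  Q: 0 + 1(63.24) = 63.24
  V: 0 + 1(63.24) = 63.24
  U: 1480 (inert)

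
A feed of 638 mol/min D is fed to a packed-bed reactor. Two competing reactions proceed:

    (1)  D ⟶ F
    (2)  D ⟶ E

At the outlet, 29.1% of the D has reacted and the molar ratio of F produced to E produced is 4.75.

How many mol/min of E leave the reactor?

32.3 mol/min

Conversion of D: D consumed = 0.291 × 638 = 185.7 mol/min = 1ξ₁ + 1ξ₂.
Selectivity: 1ξ₁ / (1ξ₂) = 4.75 → ξ₁ = 4.75 ξ₂.
Substitute: (1·4.75 + 1) ξ₂ = 185.7 → ξ₂ = 32.29 mol/min, ξ₁ = 153.4 mol/min.
Outlet amounts (n = n₀ + Σ ν·ξ):
  D: 638 − 1(153.4) − 1(32.29) = 452.3
  F: 0 + 1(153.4) = 153.4
  E: 0 + 1(32.29) = 32.29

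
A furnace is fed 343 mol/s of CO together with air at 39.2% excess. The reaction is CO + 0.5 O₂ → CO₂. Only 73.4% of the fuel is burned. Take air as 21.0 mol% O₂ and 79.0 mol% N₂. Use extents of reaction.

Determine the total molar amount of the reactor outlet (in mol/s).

Stoichiometric O₂ = 0.5 × 343 = 171.5 mol/s; O₂ fed = 171.5 × 1.392 = 238.7 mol/s.
N₂ fed = 238.7 × 79/21 = 898.1 mol/s.
Fuel reacted = 0.734 × 343 → ξ = 251.8 mol/s.
Outlet (n = n₀ + ν ξ):
  CO: 343 − 1(251.8) = 91.24
  O₂: 238.7 − 0.5(251.8) = 112.8
  N₂: 898.1 (inert)
  CO₂: 0 + 1(251.8) = 251.8
Total out = 91.24 + 112.8 + 898.1 + 251.8 = 1354 mol/s.

1350 mol/s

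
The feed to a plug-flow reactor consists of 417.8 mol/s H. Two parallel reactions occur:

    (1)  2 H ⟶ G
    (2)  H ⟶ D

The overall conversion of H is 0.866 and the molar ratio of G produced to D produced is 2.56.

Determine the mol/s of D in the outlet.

59.1 mol/s

Conversion of H: H consumed = 0.866 × 417.8 = 361.8 mol/s = 2ξ₁ + 1ξ₂.
Selectivity: 1ξ₁ / (1ξ₂) = 2.56 → ξ₁ = 2.56 ξ₂.
Substitute: (2·2.56 + 1) ξ₂ = 361.8 → ξ₂ = 59.12 mol/s, ξ₁ = 151.3 mol/s.
Outlet amounts (n = n₀ + Σ ν·ξ):
  H: 417.8 − 2(151.3) − 1(59.12) = 55.99
  G: 0 + 1(151.3) = 151.3
  D: 0 + 1(59.12) = 59.12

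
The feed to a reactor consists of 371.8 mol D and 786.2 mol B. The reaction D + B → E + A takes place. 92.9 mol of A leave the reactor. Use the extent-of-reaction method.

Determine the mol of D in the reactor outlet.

For A: n = n₀ + 1ξ → 92.9 = 0 + 1ξ, giving ξ = 92.9 mol.
Outlet amounts (n = n₀ + ν ξ):
  D: 371.8 − 1(92.9) = 278.9
  B: 786.2 − 1(92.9) = 693.3
  E: 0 + 1(92.9) = 92.9
  A: 0 + 1(92.9) = 92.9

279 mol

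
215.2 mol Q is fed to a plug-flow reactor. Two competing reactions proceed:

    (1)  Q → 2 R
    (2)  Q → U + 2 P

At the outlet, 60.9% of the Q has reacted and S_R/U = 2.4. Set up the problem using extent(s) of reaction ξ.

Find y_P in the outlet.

Conversion of Q: Q consumed = 0.609 × 215.2 = 131.1 mol = 1ξ₁ + 1ξ₂.
Selectivity: 2ξ₁ / (1ξ₂) = 2.4 → ξ₁ = 1.2 ξ₂.
Substitute: (1·1.2 + 1) ξ₂ = 131.1 → ξ₂ = 59.57 mol, ξ₁ = 71.49 mol.
Outlet amounts (n = n₀ + Σ ν·ξ):
  Q: 215.2 − 1(71.49) − 1(59.57) = 84.14
  R: 0 + 2(71.49) = 143
  U: 0 + 1(59.57) = 59.57
  P: 0 + 2(59.57) = 119.1
Total out = 405.8 mol; y_P = 119.1 / 405.8 = 0.2936.

0.294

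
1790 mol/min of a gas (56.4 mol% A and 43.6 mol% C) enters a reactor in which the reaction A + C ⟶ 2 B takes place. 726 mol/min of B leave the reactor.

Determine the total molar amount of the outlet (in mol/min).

1790 mol/min

For B: n = n₀ + 2ξ → 726 = 0 + 2ξ, giving ξ = 363 mol/min.
Outlet amounts (n = n₀ + ν ξ):
  A: 1010 − 1(363) = 646.6
  C: 780.4 − 1(363) = 417.4
  B: 0 + 2(363) = 726
Total out = 646.6 + 417.4 + 726 = 1790 mol/min.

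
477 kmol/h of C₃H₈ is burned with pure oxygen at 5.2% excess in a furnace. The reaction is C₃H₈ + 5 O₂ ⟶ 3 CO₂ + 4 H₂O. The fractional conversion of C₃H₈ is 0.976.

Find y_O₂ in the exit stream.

Stoichiometric O₂ = 5 × 477 = 2385 kmol/h; O₂ fed = 2385 × 1.052 = 2509 kmol/h.
Fuel reacted = 0.976 × 477 → ξ = 465.6 kmol/h.
Outlet (n = n₀ + ν ξ):
  C₃H₈: 477 − 1(465.6) = 11.45
  O₂: 2509 − 5(465.6) = 181.3
  CO₂: 0 + 3(465.6) = 1397
  H₂O: 0 + 4(465.6) = 1862
Total out = 3452 kmol/h; y_O₂ = 181.3 / 3452 = 0.05252.

0.0525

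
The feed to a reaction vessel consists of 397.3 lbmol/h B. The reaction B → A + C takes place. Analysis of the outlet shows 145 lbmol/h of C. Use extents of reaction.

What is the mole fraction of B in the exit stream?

0.465

For C: n = n₀ + 1ξ → 145 = 0 + 1ξ, giving ξ = 145 lbmol/h.
Outlet amounts (n = n₀ + ν ξ):
  B: 397.3 − 1(145) = 252.3
  A: 0 + 1(145) = 145
  C: 0 + 1(145) = 145
Total out = 542.3 lbmol/h; y_B = 252.3 / 542.3 = 0.4652.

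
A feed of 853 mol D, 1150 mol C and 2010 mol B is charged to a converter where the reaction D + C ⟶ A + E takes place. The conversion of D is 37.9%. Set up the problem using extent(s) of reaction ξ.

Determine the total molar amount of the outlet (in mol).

4010 mol

D reacted = 0.379 × 853 = 323.3 mol; ν_D = −1, so ξ = 323.3/1 = 323.3 mol.
Outlet amounts (n = n₀ + ν ξ):
  D: 853 − 1(323.3) = 529.7
  C: 1150 − 1(323.3) = 826.7
  A: 0 + 1(323.3) = 323.3
  E: 0 + 1(323.3) = 323.3
  B: 2010 (inert)
Total out = 529.7 + 826.7 + 323.3 + 323.3 + 2010 = 4013 mol.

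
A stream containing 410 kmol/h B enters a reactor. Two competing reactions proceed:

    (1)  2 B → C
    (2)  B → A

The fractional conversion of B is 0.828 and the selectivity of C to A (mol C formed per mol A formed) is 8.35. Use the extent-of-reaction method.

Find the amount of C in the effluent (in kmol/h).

Conversion of B: B consumed = 0.828 × 410 = 339.5 kmol/h = 2ξ₁ + 1ξ₂.
Selectivity: 1ξ₁ / (1ξ₂) = 8.35 → ξ₁ = 8.35 ξ₂.
Substitute: (2·8.35 + 1) ξ₂ = 339.5 → ξ₂ = 19.18 kmol/h, ξ₁ = 160.2 kmol/h.
Outlet amounts (n = n₀ + Σ ν·ξ):
  B: 410 − 2(160.2) − 1(19.18) = 70.52
  C: 0 + 1(160.2) = 160.2
  A: 0 + 1(19.18) = 19.18

160 kmol/h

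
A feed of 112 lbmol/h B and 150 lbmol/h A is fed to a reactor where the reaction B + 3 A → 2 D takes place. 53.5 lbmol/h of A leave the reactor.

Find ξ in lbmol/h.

For A: n = n₀ − 3ξ → 53.5 = 150 − 3ξ, giving ξ = 32.17 lbmol/h.
Outlet amounts (n = n₀ + ν ξ):
  B: 112 − 1(32.17) = 79.83
  A: 150 − 3(32.17) = 53.5
  D: 0 + 2(32.17) = 64.33

ξ = 32.2 lbmol/h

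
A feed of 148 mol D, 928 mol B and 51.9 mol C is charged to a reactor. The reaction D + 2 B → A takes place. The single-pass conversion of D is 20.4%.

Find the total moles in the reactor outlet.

1070 mol

D reacted = 0.204 × 148 = 30.19 mol; ν_D = −1, so ξ = 30.19/1 = 30.19 mol.
Outlet amounts (n = n₀ + ν ξ):
  D: 148 − 1(30.19) = 117.8
  B: 928 − 2(30.19) = 867.6
  A: 0 + 1(30.19) = 30.19
  C: 51.9 (inert)
Total out = 117.8 + 867.6 + 30.19 + 51.9 = 1068 mol.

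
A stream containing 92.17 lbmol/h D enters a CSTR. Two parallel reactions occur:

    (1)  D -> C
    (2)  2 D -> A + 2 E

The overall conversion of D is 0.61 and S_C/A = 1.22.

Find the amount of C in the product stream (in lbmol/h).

21.3 lbmol/h

Conversion of D: D consumed = 0.61 × 92.17 = 56.22 lbmol/h = 1ξ₁ + 2ξ₂.
Selectivity: 1ξ₁ / (1ξ₂) = 1.22 → ξ₁ = 1.22 ξ₂.
Substitute: (1·1.22 + 2) ξ₂ = 56.22 → ξ₂ = 17.46 lbmol/h, ξ₁ = 21.3 lbmol/h.
Outlet amounts (n = n₀ + Σ ν·ξ):
  D: 92.17 − 1(21.3) − 2(17.46) = 35.95
  C: 0 + 1(21.3) = 21.3
  A: 0 + 1(17.46) = 17.46
  E: 0 + 2(17.46) = 34.92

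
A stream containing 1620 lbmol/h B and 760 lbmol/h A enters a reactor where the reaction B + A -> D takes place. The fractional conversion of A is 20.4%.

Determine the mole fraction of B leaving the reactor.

A reacted = 0.204 × 760 = 155 lbmol/h; ν_A = −1, so ξ = 155/1 = 155 lbmol/h.
Outlet amounts (n = n₀ + ν ξ):
  B: 1620 − 1(155) = 1465
  A: 760 − 1(155) = 605
  D: 0 + 1(155) = 155
Total out = 2225 lbmol/h; y_B = 1465 / 2225 = 0.6584.

0.658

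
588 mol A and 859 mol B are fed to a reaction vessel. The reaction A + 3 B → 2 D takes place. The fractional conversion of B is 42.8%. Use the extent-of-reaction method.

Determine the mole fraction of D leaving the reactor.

B reacted = 0.428 × 859 = 367.7 mol; ν_B = −3, so ξ = 367.7/3 = 122.6 mol.
Outlet amounts (n = n₀ + ν ξ):
  A: 588 − 1(122.6) = 465.4
  B: 859 − 3(122.6) = 491.3
  D: 0 + 2(122.6) = 245.1
Total out = 1202 mol; y_D = 245.1 / 1202 = 0.2039.

0.204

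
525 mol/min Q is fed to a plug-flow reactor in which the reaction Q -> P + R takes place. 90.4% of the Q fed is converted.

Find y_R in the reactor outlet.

Q reacted = 0.904 × 525 = 474.6 mol/min; ν_Q = −1, so ξ = 474.6/1 = 474.6 mol/min.
Outlet amounts (n = n₀ + ν ξ):
  Q: 525 − 1(474.6) = 50.4
  P: 0 + 1(474.6) = 474.6
  R: 0 + 1(474.6) = 474.6
Total out = 999.6 mol/min; y_R = 474.6 / 999.6 = 0.4748.

0.475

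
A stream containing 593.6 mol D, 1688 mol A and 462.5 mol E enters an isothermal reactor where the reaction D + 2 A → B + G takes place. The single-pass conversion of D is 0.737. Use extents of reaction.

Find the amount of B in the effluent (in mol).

D reacted = 0.737 × 593.6 = 437.5 mol; ν_D = −1, so ξ = 437.5/1 = 437.5 mol.
Outlet amounts (n = n₀ + ν ξ):
  D: 593.6 − 1(437.5) = 156.1
  A: 1688 − 2(437.5) = 813
  B: 0 + 1(437.5) = 437.5
  G: 0 + 1(437.5) = 437.5
  E: 462.5 (inert)

437 mol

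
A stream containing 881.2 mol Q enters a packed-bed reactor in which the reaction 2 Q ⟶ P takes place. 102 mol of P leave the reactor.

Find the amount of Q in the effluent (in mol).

For P: n = n₀ + 1ξ → 102 = 0 + 1ξ, giving ξ = 102 mol.
Outlet amounts (n = n₀ + ν ξ):
  Q: 881.2 − 2(102) = 677.2
  P: 0 + 1(102) = 102

677 mol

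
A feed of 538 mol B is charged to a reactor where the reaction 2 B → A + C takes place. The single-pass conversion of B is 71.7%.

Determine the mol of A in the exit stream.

B reacted = 0.717 × 538 = 385.7 mol; ν_B = −2, so ξ = 385.7/2 = 192.9 mol.
Outlet amounts (n = n₀ + ν ξ):
  B: 538 − 2(192.9) = 152.3
  A: 0 + 1(192.9) = 192.9
  C: 0 + 1(192.9) = 192.9

193 mol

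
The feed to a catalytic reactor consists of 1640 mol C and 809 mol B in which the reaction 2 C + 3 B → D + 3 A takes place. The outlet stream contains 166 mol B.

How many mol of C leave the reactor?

For B: n = n₀ − 3ξ → 166 = 809 − 3ξ, giving ξ = 214.3 mol.
Outlet amounts (n = n₀ + ν ξ):
  C: 1640 − 2(214.3) = 1211
  B: 809 − 3(214.3) = 166
  D: 0 + 1(214.3) = 214.3
  A: 0 + 3(214.3) = 643

1210 mol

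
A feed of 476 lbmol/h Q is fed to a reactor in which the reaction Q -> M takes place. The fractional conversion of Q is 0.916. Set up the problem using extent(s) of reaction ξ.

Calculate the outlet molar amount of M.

436 lbmol/h

Q reacted = 0.916 × 476 = 436 lbmol/h; ν_Q = −1, so ξ = 436/1 = 436 lbmol/h.
Outlet amounts (n = n₀ + ν ξ):
  Q: 476 − 1(436) = 39.98
  M: 0 + 1(436) = 436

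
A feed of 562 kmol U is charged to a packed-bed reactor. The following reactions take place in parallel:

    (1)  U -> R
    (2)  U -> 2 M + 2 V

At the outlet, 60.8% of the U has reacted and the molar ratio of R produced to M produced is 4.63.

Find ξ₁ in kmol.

ξ₁ = 308 kmol

Conversion of U: U consumed = 0.608 × 562 = 341.7 kmol = 1ξ₁ + 1ξ₂.
Selectivity: 1ξ₁ / (2ξ₂) = 4.63 → ξ₁ = 9.26 ξ₂.
Substitute: (1·9.26 + 1) ξ₂ = 341.7 → ξ₂ = 33.3 kmol, ξ₁ = 308.4 kmol.
Outlet amounts (n = n₀ + Σ ν·ξ):
  U: 562 − 1(308.4) − 1(33.3) = 220.3
  R: 0 + 1(308.4) = 308.4
  M: 0 + 2(33.3) = 66.61
  V: 0 + 2(33.3) = 66.61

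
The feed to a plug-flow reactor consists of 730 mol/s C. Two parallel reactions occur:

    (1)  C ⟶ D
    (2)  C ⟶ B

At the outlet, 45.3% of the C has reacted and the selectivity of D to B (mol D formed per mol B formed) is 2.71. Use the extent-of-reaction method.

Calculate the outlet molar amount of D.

Conversion of C: C consumed = 0.453 × 730 = 330.7 mol/s = 1ξ₁ + 1ξ₂.
Selectivity: 1ξ₁ / (1ξ₂) = 2.71 → ξ₁ = 2.71 ξ₂.
Substitute: (1·2.71 + 1) ξ₂ = 330.7 → ξ₂ = 89.13 mol/s, ξ₁ = 241.6 mol/s.
Outlet amounts (n = n₀ + Σ ν·ξ):
  C: 730 − 1(241.6) − 1(89.13) = 399.3
  D: 0 + 1(241.6) = 241.6
  B: 0 + 1(89.13) = 89.13

242 mol/s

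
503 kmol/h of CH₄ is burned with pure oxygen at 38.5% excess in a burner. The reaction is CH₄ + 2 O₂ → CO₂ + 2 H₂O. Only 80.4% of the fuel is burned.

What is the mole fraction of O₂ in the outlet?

0.308

Stoichiometric O₂ = 2 × 503 = 1006 kmol/h; O₂ fed = 1006 × 1.385 = 1393 kmol/h.
Fuel reacted = 0.804 × 503 → ξ = 404.4 kmol/h.
Outlet (n = n₀ + ν ξ):
  CH₄: 503 − 1(404.4) = 98.59
  O₂: 1393 − 2(404.4) = 584.5
  CO₂: 0 + 1(404.4) = 404.4
  H₂O: 0 + 2(404.4) = 808.8
Total out = 1896 kmol/h; y_O₂ = 584.5 / 1896 = 0.3082.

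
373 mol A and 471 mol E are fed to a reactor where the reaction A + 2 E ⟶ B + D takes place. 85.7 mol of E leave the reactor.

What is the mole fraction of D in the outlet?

For E: n = n₀ − 2ξ → 85.7 = 471 − 2ξ, giving ξ = 192.7 mol.
Outlet amounts (n = n₀ + ν ξ):
  A: 373 − 1(192.7) = 180.3
  E: 471 − 2(192.7) = 85.7
  B: 0 + 1(192.7) = 192.7
  D: 0 + 1(192.7) = 192.7
Total out = 651.4 mol; y_D = 192.7 / 651.4 = 0.2958.

0.296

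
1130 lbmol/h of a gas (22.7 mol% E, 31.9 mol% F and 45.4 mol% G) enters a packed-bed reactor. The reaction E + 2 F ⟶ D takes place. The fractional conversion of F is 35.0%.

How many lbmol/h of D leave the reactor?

F reacted = 0.35 × 360.5 = 126.2 lbmol/h; ν_F = −2, so ξ = 126.2/2 = 63.08 lbmol/h.
Outlet amounts (n = n₀ + ν ξ):
  E: 256.5 − 1(63.08) = 193.4
  F: 360.5 − 2(63.08) = 234.3
  D: 0 + 1(63.08) = 63.08
  G: 513 (inert)

63.1 lbmol/h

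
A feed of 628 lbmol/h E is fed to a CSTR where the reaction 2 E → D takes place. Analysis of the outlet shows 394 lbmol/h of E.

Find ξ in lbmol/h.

For E: n = n₀ − 2ξ → 394 = 628 − 2ξ, giving ξ = 117 lbmol/h.
Outlet amounts (n = n₀ + ν ξ):
  E: 628 − 2(117) = 394
  D: 0 + 1(117) = 117

ξ = 117 lbmol/h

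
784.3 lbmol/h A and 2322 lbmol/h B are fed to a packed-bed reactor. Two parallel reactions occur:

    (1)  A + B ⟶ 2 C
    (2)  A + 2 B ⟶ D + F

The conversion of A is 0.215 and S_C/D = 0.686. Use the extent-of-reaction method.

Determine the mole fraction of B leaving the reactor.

Conversion of A: A consumed = 0.215 × 784.3 = 168.6 lbmol/h = 1ξ₁ + 1ξ₂.
Selectivity: 2ξ₁ / (1ξ₂) = 0.686 → ξ₁ = 0.343 ξ₂.
Substitute: (1·0.343 + 1) ξ₂ = 168.6 → ξ₂ = 125.6 lbmol/h, ξ₁ = 43.07 lbmol/h.
Outlet amounts (n = n₀ + Σ ν·ξ):
  A: 784.3 − 1(43.07) − 1(125.6) = 615.7
  B: 2322 − 1(43.07) − 2(125.6) = 2028
  C: 0 + 2(43.07) = 86.13
  D: 0 + 1(125.6) = 125.6
  F: 0 + 1(125.6) = 125.6
Total out = 2981 lbmol/h; y_B = 2028 / 2981 = 0.6803.

0.68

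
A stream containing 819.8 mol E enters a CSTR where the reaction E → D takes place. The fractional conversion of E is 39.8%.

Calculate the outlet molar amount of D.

326 mol

E reacted = 0.398 × 819.8 = 326.3 mol; ν_E = −1, so ξ = 326.3/1 = 326.3 mol.
Outlet amounts (n = n₀ + ν ξ):
  E: 819.8 − 1(326.3) = 493.5
  D: 0 + 1(326.3) = 326.3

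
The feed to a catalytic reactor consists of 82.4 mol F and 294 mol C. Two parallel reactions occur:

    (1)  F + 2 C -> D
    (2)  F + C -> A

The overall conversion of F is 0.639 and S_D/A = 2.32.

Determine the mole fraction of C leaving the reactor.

Conversion of F: F consumed = 0.639 × 82.4 = 52.65 mol = 1ξ₁ + 1ξ₂.
Selectivity: 1ξ₁ / (1ξ₂) = 2.32 → ξ₁ = 2.32 ξ₂.
Substitute: (1·2.32 + 1) ξ₂ = 52.65 → ξ₂ = 15.86 mol, ξ₁ = 36.79 mol.
Outlet amounts (n = n₀ + Σ ν·ξ):
  F: 82.4 − 1(36.79) − 1(15.86) = 29.75
  C: 294 − 2(36.79) − 1(15.86) = 204.6
  D: 0 + 1(36.79) = 36.79
  A: 0 + 1(15.86) = 15.86
Total out = 287 mol; y_C = 204.6 / 287 = 0.7128.

0.713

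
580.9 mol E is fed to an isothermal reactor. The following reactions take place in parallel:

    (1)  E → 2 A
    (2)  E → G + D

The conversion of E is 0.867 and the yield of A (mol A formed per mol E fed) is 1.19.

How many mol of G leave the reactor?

Yield of A: 2ξ₁ / 580.9 = 1.19 → ξ₁ = 345.6 mol.
Conversion of E: 1ξ₁ + 1ξ₂ = 0.867 × 580.9 = 503.6 → ξ₂ = 158 mol.
Outlet amounts (n = n₀ + Σ ν·ξ):
  E: 580.9 − 1(345.6) − 1(158) = 77.26
  A: 0 + 2(345.6) = 691.3
  G: 0 + 1(158) = 158
  D: 0 + 1(158) = 158

158 mol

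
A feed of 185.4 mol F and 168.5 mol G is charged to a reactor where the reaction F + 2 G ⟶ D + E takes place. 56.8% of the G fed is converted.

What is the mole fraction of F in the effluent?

G reacted = 0.568 × 168.5 = 95.71 mol; ν_G = −2, so ξ = 95.71/2 = 47.85 mol.
Outlet amounts (n = n₀ + ν ξ):
  F: 185.4 − 1(47.85) = 137.5
  G: 168.5 − 2(47.85) = 72.79
  D: 0 + 1(47.85) = 47.85
  E: 0 + 1(47.85) = 47.85
Total out = 306 mol; y_F = 137.5 / 306 = 0.4494.

0.449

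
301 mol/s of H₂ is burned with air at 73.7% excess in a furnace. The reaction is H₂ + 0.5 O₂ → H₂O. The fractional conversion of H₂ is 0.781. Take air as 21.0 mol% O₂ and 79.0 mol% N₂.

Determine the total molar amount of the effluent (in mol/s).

1430 mol/s

Stoichiometric O₂ = 0.5 × 301 = 150.5 mol/s; O₂ fed = 150.5 × 1.737 = 261.4 mol/s.
N₂ fed = 261.4 × 79/21 = 983.4 mol/s.
Fuel reacted = 0.781 × 301 → ξ = 235.1 mol/s.
Outlet (n = n₀ + ν ξ):
  H₂: 301 − 1(235.1) = 65.92
  O₂: 261.4 − 0.5(235.1) = 143.9
  N₂: 983.4 (inert)
  H₂O: 0 + 1(235.1) = 235.1
Total out = 65.92 + 143.9 + 983.4 + 235.1 = 1428 mol/s.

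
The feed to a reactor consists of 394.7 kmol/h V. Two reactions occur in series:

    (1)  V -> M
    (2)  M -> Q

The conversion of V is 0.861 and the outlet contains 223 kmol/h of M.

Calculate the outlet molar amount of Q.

117 kmol/h

Conversion of V: V consumed = 1ξ₁ = 0.861 × 394.7 → ξ₁ = 339.8 kmol/h.
M balance: n_M = 0 + 1ξ₁ − 1ξ₂ = 223 → ξ₂ = (1·339.8 − 223)/1 = 116.8 kmol/h.
Outlet amounts (n = n₀ + Σ ν·ξ):
  V: 394.7 − 1(339.8) = 54.86
  M: 0 + 1(339.8) − 1(116.8) = 223
  Q: 0 + 1(116.8) = 116.8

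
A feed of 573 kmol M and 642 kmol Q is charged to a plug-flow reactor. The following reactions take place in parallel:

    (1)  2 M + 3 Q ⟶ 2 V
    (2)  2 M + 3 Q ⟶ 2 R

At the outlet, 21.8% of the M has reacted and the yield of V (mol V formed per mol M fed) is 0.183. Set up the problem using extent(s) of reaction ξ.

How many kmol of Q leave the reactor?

Yield of V: 2ξ₁ / 573 = 0.183 → ξ₁ = 52.43 kmol.
Conversion of M: 2ξ₁ + 2ξ₂ = 0.218 × 573 = 124.9 → ξ₂ = 10.03 kmol.
Outlet amounts (n = n₀ + Σ ν·ξ):
  M: 573 − 2(52.43) − 2(10.03) = 448.1
  Q: 642 − 3(52.43) − 3(10.03) = 454.6
  V: 0 + 2(52.43) = 104.9
  R: 0 + 2(10.03) = 20.06

455 kmol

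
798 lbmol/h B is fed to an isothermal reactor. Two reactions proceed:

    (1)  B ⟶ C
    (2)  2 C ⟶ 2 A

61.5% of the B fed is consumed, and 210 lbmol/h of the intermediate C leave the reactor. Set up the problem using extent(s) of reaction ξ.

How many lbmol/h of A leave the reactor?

281 lbmol/h

Conversion of B: B consumed = 1ξ₁ = 0.615 × 798 → ξ₁ = 490.8 lbmol/h.
C balance: n_C = 0 + 1ξ₁ − 2ξ₂ = 210 → ξ₂ = (1·490.8 − 210)/2 = 140.4 lbmol/h.
Outlet amounts (n = n₀ + Σ ν·ξ):
  B: 798 − 1(490.8) = 307.2
  C: 0 + 1(490.8) − 2(140.4) = 210
  A: 0 + 2(140.4) = 280.8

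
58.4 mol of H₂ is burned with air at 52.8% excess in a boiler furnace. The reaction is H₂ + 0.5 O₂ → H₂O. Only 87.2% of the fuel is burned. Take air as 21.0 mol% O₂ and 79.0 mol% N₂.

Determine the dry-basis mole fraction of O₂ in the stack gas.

Stoichiometric O₂ = 0.5 × 58.4 = 29.2 mol; O₂ fed = 29.2 × 1.528 = 44.62 mol.
N₂ fed = 44.62 × 79/21 = 167.8 mol.
Fuel reacted = 0.872 × 58.4 → ξ = 50.92 mol.
Outlet (n = n₀ + ν ξ):
  H₂: 58.4 − 1(50.92) = 7.475
  O₂: 44.62 − 0.5(50.92) = 19.16
  N₂: 167.8 (inert)
  H₂O: 0 + 1(50.92) = 50.92
Dry total = 194.5 mol; y_O₂ (dry) = 19.16 / 194.5 = 0.0985.

0.0985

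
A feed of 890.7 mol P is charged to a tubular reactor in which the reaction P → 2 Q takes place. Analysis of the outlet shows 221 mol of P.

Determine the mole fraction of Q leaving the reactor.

For P: n = n₀ − 1ξ → 221 = 890.7 − 1ξ, giving ξ = 669.7 mol.
Outlet amounts (n = n₀ + ν ξ):
  P: 890.7 − 1(669.7) = 221
  Q: 0 + 2(669.7) = 1339
Total out = 1560 mol; y_Q = 1339 / 1560 = 0.8584.

0.858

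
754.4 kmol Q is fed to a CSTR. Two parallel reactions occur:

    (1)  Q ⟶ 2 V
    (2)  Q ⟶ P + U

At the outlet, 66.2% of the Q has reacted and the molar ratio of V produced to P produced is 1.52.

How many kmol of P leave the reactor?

Conversion of Q: Q consumed = 0.662 × 754.4 = 499.4 kmol = 1ξ₁ + 1ξ₂.
Selectivity: 2ξ₁ / (1ξ₂) = 1.52 → ξ₁ = 0.76 ξ₂.
Substitute: (1·0.76 + 1) ξ₂ = 499.4 → ξ₂ = 283.8 kmol, ξ₁ = 215.7 kmol.
Outlet amounts (n = n₀ + Σ ν·ξ):
  Q: 754.4 − 1(215.7) − 1(283.8) = 255
  V: 0 + 2(215.7) = 431.3
  P: 0 + 1(283.8) = 283.8
  U: 0 + 1(283.8) = 283.8

284 kmol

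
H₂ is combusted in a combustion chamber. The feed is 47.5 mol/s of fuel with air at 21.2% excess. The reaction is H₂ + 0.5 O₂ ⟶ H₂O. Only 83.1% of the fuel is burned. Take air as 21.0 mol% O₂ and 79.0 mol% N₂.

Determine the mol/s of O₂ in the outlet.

9.05 mol/s

Stoichiometric O₂ = 0.5 × 47.5 = 23.75 mol/s; O₂ fed = 23.75 × 1.212 = 28.79 mol/s.
N₂ fed = 28.79 × 79/21 = 108.3 mol/s.
Fuel reacted = 0.831 × 47.5 → ξ = 39.47 mol/s.
Outlet (n = n₀ + ν ξ):
  H₂: 47.5 − 1(39.47) = 8.028
  O₂: 28.79 − 0.5(39.47) = 9.049
  N₂: 108.3 (inert)
  H₂O: 0 + 1(39.47) = 39.47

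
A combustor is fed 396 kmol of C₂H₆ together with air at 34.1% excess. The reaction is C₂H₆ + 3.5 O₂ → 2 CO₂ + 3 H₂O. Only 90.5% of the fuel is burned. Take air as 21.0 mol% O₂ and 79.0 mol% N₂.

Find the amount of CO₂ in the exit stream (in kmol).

717 kmol

Stoichiometric O₂ = 3.5 × 396 = 1386 kmol; O₂ fed = 1386 × 1.341 = 1859 kmol.
N₂ fed = 1859 × 79/21 = 6992 kmol.
Fuel reacted = 0.905 × 396 → ξ = 358.4 kmol.
Outlet (n = n₀ + ν ξ):
  C₂H₆: 396 − 1(358.4) = 37.62
  O₂: 1859 − 3.5(358.4) = 604.3
  N₂: 6992 (inert)
  CO₂: 0 + 2(358.4) = 716.8
  H₂O: 0 + 3(358.4) = 1075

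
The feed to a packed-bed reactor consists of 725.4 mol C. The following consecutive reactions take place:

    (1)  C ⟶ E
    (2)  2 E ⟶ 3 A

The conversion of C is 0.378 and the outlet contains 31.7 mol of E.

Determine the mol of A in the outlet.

Conversion of C: C consumed = 1ξ₁ = 0.378 × 725.4 → ξ₁ = 274.2 mol.
E balance: n_E = 0 + 1ξ₁ − 2ξ₂ = 31.7 → ξ₂ = (1·274.2 − 31.7)/2 = 121.3 mol.
Outlet amounts (n = n₀ + Σ ν·ξ):
  C: 725.4 − 1(274.2) = 451.2
  E: 0 + 1(274.2) − 2(121.3) = 31.7
  A: 0 + 3(121.3) = 363.8

364 mol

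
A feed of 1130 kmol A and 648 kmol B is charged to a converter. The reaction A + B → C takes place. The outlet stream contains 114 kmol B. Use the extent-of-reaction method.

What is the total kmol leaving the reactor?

1240 kmol

For B: n = n₀ − 1ξ → 114 = 648 − 1ξ, giving ξ = 534 kmol.
Outlet amounts (n = n₀ + ν ξ):
  A: 1130 − 1(534) = 596
  B: 648 − 1(534) = 114
  C: 0 + 1(534) = 534
Total out = 596 + 114 + 534 = 1244 kmol.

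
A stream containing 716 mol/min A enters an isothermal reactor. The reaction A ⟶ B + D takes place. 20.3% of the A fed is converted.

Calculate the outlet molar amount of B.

A reacted = 0.203 × 716 = 145.3 mol/min; ν_A = −1, so ξ = 145.3/1 = 145.3 mol/min.
Outlet amounts (n = n₀ + ν ξ):
  A: 716 − 1(145.3) = 570.7
  B: 0 + 1(145.3) = 145.3
  D: 0 + 1(145.3) = 145.3

145 mol/min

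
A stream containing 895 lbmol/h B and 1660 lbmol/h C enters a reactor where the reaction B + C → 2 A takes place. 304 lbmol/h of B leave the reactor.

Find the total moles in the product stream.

2560 lbmol/h

For B: n = n₀ − 1ξ → 304 = 895 − 1ξ, giving ξ = 591 lbmol/h.
Outlet amounts (n = n₀ + ν ξ):
  B: 895 − 1(591) = 304
  C: 1660 − 1(591) = 1069
  A: 0 + 2(591) = 1182
Total out = 304 + 1069 + 1182 = 2555 lbmol/h.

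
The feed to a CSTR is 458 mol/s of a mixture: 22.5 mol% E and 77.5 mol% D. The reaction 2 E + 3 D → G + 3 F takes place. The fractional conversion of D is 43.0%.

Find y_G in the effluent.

0.125

D reacted = 0.43 × 354.9 = 152.6 mol/s; ν_D = −3, so ξ = 152.6/3 = 50.88 mol/s.
Outlet amounts (n = n₀ + ν ξ):
  E: 103 − 2(50.88) = 1.298
  D: 354.9 − 3(50.88) = 202.3
  G: 0 + 1(50.88) = 50.88
  F: 0 + 3(50.88) = 152.6
Total out = 407.1 mol/s; y_G = 50.88 / 407.1 = 0.125.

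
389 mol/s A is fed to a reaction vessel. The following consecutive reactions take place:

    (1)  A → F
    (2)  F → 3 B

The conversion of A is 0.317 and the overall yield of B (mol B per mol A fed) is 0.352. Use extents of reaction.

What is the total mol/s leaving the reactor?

480 mol/s

Conversion of A: A consumed = 1ξ₁ = 0.317 × 389 → ξ₁ = 123.3 mol/s.
Yield of B: 3ξ₂ / 389 = 0.352 → ξ₂ = 45.64 mol/s.
Outlet amounts (n = n₀ + Σ ν·ξ):
  A: 389 − 1(123.3) = 265.7
  F: 0 + 1(123.3) − 1(45.64) = 77.67
  B: 0 + 3(45.64) = 136.9
Total out = 265.7 + 77.67 + 136.9 = 480.3 mol/s.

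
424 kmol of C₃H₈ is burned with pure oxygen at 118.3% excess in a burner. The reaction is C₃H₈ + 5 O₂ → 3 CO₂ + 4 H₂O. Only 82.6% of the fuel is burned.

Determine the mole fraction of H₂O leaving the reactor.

0.259

Stoichiometric O₂ = 5 × 424 = 2120 kmol; O₂ fed = 2120 × 2.183 = 4628 kmol.
Fuel reacted = 0.826 × 424 → ξ = 350.2 kmol.
Outlet (n = n₀ + ν ξ):
  C₃H₈: 424 − 1(350.2) = 73.78
  O₂: 4628 − 5(350.2) = 2877
  CO₂: 0 + 3(350.2) = 1051
  H₂O: 0 + 4(350.2) = 1401
Total out = 5402 kmol; y_H₂O = 1401 / 5402 = 0.2593.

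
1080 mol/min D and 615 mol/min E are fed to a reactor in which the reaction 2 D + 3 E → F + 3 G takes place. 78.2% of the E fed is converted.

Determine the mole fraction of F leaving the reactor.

E reacted = 0.782 × 615 = 480.9 mol/min; ν_E = −3, so ξ = 480.9/3 = 160.3 mol/min.
Outlet amounts (n = n₀ + ν ξ):
  D: 1080 − 2(160.3) = 759.4
  E: 615 − 3(160.3) = 134.1
  F: 0 + 1(160.3) = 160.3
  G: 0 + 3(160.3) = 480.9
Total out = 1535 mol/min; y_F = 160.3 / 1535 = 0.1045.

0.104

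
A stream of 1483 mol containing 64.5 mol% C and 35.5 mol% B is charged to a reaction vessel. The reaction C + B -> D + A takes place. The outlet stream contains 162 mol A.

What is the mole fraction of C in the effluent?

For A: n = n₀ + 1ξ → 162 = 0 + 1ξ, giving ξ = 162 mol.
Outlet amounts (n = n₀ + ν ξ):
  C: 956.5 − 1(162) = 794.5
  B: 526.5 − 1(162) = 364.5
  D: 0 + 1(162) = 162
  A: 0 + 1(162) = 162
Total out = 1483 mol; y_C = 794.5 / 1483 = 0.5358.

0.536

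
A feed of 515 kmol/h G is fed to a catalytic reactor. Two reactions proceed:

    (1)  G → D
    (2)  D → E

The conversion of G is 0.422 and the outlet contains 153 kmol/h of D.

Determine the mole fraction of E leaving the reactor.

0.125

Conversion of G: G consumed = 1ξ₁ = 0.422 × 515 → ξ₁ = 217.3 kmol/h.
D balance: n_D = 0 + 1ξ₁ − 1ξ₂ = 153 → ξ₂ = (1·217.3 − 153)/1 = 64.33 kmol/h.
Outlet amounts (n = n₀ + Σ ν·ξ):
  G: 515 − 1(217.3) = 297.7
  D: 0 + 1(217.3) − 1(64.33) = 153
  E: 0 + 1(64.33) = 64.33
Total out = 515 kmol/h; y_E = 64.33 / 515 = 0.1249.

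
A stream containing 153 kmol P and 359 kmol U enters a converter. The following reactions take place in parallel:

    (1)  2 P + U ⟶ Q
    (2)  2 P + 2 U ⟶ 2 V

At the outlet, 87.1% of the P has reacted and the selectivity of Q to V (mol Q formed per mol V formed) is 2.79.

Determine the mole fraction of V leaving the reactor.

Conversion of P: P consumed = 0.871 × 153 = 133.3 kmol = 2ξ₁ + 2ξ₂.
Selectivity: 1ξ₁ / (2ξ₂) = 2.79 → ξ₁ = 5.58 ξ₂.
Substitute: (2·5.58 + 2) ξ₂ = 133.3 → ξ₂ = 10.13 kmol, ξ₁ = 56.51 kmol.
Outlet amounts (n = n₀ + Σ ν·ξ):
  P: 153 − 2(56.51) − 2(10.13) = 19.74
  U: 359 − 1(56.51) − 2(10.13) = 282.2
  Q: 0 + 1(56.51) = 56.51
  V: 0 + 2(10.13) = 20.25
Total out = 378.7 kmol; y_V = 20.25 / 378.7 = 0.05347.

0.0535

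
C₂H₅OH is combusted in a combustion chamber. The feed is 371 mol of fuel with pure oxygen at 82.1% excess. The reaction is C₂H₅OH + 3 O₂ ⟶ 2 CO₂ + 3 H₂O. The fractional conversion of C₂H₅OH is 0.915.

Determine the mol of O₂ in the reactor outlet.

1010 mol

Stoichiometric O₂ = 3 × 371 = 1113 mol; O₂ fed = 1113 × 1.821 = 2027 mol.
Fuel reacted = 0.915 × 371 → ξ = 339.5 mol.
Outlet (n = n₀ + ν ξ):
  C₂H₅OH: 371 − 1(339.5) = 31.53
  O₂: 2027 − 3(339.5) = 1008
  CO₂: 0 + 2(339.5) = 678.9
  H₂O: 0 + 3(339.5) = 1018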